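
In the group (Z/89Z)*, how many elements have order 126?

0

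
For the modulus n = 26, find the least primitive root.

7

φ(26) = φ(2)·φ(13) = 1·12 = 12 = 2^2 · 3.
g is a primitive root iff g^(12/q) ≢ 1 (mod 26) for each prime q ∈ {2, 3}.
g = 2: gcd(2, 26) = 2 > 1, not a unit — skip.
g = 3: 3^6 ≡ 1 — hits 1, so not a primitive root.
g = 4: gcd(4, 26) = 2 > 1, not a unit — skip.
g = 5: 5^6 ≡ 25; 5^4 ≡ 1 — hits 1, so not a primitive root.
g = 6: gcd(6, 26) = 2 > 1, not a unit — skip.
g = 7: 7^6 ≡ 25; 7^4 ≡ 9 — none is 1, so 7 is a primitive root.
So 7 is the smallest generator of (Z/26Z)^×.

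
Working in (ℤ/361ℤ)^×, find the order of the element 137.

Since 137 ∈ (Z/361Z)^×, its order divides φ(361) = φ(19^2) = 19·(19−1) = 342 = 2 · 3^2 · 19.
Divisors of 342: 1, 2, 3, 6, 9, 18, 19, 38, 57, 114, 171, 342.
Evaluate successive powers at the divisors of 342:
137^1 ≡ 137 (mod 361)
137^2 ≡ 358 (mod 361)
137^3 ≡ 311 (mod 361)
137^6 ≡ 334 (mod 361)
137^9 ≡ 267 (mod 361)
137^18 ≡ 172 (mod 361)
137^19 ≡ 99 (mod 361)
137^38 ≡ 54 (mod 361)
137^57 ≡ 292 (mod 361)
137^114 ≡ 68 (mod 361)
137^171 ≡ 1 (mod 361) ✓
Therefore the multiplicative order of 137 modulo 361 is 171.

171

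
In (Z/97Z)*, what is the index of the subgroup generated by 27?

Since 27 ∈ (Z/97Z)^×, its order divides φ(97) = 97 − 1 = 96 = 2^5 · 3.
Divisors of 96: 1, 2, 3, 4, 6, 8, 12, 16, 24, 32, 48, 96.
Compute 27^d (mod 97) for the divisors d until we hit 1:
27^1 ≡ 27 (mod 97)
27^2 ≡ 50 (mod 97)
27^3 ≡ 89 (mod 97)
27^4 ≡ 75 (mod 97)
27^6 ≡ 64 (mod 97)
27^8 ≡ 96 (mod 97)
27^12 ≡ 22 (mod 97)
27^16 ≡ 1 (mod 97) ✓
So ord_97(27) = 16, hence |⟨27⟩| = 16.
Index = |(Z/97Z)^×| / |⟨27⟩| = 96 / 16 = 6.

6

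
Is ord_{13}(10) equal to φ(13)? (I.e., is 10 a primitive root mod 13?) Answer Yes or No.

No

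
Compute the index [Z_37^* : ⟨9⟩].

4

By Lagrange's theorem, ord_37(9) divides φ(37) = 37 − 1 = 36 = 2^2 · 3^2.
Divisors of 36: 1, 2, 3, 4, 6, 9, 12, 18, 36.
Compute 9^d (mod 37) for the divisors d until we hit 1:
9^1 ≡ 9
9^2 ≡ 7
9^3 ≡ 26
9^4 ≡ 12
9^6 ≡ 10
9^9 ≡ 1
The order of 9 is 9, so the subgroup it generates has 9 elements.
[(Z/37Z)^× : ⟨9⟩] = 36/9 = 4.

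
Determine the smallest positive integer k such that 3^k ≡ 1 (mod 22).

The order of 3 must divide φ(22) = φ(2)·φ(11) = 1·10 = 10 = 2 · 5.
Divisors of 10: 1, 2, 5, 10.
Test each divisor d:
3^1 ≡ 3 (mod 22)
3^2 ≡ 9 (mod 22)
3^5 ≡ 1 (mod 22) ✓
The smallest such exponent is 5, so the order of 3 is 5.

5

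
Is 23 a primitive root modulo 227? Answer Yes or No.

φ(227) = 227 − 1 = 226 = 2 · 113.
Test 23^(226/q) mod 227 for each prime factor q of 226:
23^113 ≡ 1 (mod 227)  [q = 2: ≡ 1 ✗]
23^2 ≡ 75 (mod 227)  [q = 113: ≢ 1 ✓]
23^113 ≡ 1 shows ord(23) | 113, strictly less than φ(227); not a primitive root.

No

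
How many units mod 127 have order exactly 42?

12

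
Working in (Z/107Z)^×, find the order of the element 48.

53

By Lagrange's theorem, ord_107(48) divides φ(107) = 107 − 1 = 106 = 2 · 53.
Divisors of 106: 1, 2, 53, 106.
Check 48^d mod 107 for each divisor in increasing order:
48^1 ≡ 48 (mod 107)
48^2 ≡ 57 (mod 107)
48^53 ≡ 1 (mod 107) ✓
Therefore the multiplicative order of 48 modulo 107 is 53.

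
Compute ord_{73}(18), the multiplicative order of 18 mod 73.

18

The order of 18 must divide φ(73) = 73 − 1 = 72 = 2^3 · 3^2.
Divisors of 72: 1, 2, 3, 4, 6, 8, 9, 12, 18, 24, 36, 72.
Test each divisor d:
18^1 ≡ 18
18^2 ≡ 32
18^3 ≡ 65
18^4 ≡ 2
18^6 ≡ 64
18^8 ≡ 4
18^9 ≡ 72
18^12 ≡ 8
18^18 ≡ 1
Therefore the multiplicative order of 18 modulo 73 is 18.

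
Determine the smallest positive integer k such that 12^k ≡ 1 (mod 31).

By Lagrange's theorem, ord_31(12) divides φ(31) = 31 − 1 = 30 = 2 · 3 · 5.
Divisors of 30: 1, 2, 3, 5, 6, 10, 15, 30.
Check 12^d mod 31 for each divisor in increasing order:
12^1 ≡ 12 (mod 31)
12^2 ≡ 20 (mod 31)
12^3 ≡ 23 (mod 31)
12^5 ≡ 26 (mod 31)
12^6 ≡ 2 (mod 31)
12^10 ≡ 25 (mod 31)
12^15 ≡ 30 (mod 31)
12^30 ≡ 1 (mod 31) ✓
So ord_31(12) = 30.

30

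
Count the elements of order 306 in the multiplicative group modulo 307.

96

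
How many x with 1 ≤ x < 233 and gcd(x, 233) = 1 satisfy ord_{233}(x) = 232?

112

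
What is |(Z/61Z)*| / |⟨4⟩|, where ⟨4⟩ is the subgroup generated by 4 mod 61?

The order of 4 must divide φ(61) = 61 − 1 = 60 = 2^2 · 3 · 5.
Divisors of 60: 1, 2, 3, 4, 5, 6, 10, 12, 15, 20, 30, 60.
Evaluate successive powers at the divisors of 60:
4^1 ≡ 4 (mod 61)
4^2 ≡ 16 (mod 61)
4^3 ≡ 3 (mod 61)
4^4 ≡ 12 (mod 61)
4^5 ≡ 48 (mod 61)
4^6 ≡ 9 (mod 61)
4^10 ≡ 47 (mod 61)
4^12 ≡ 20 (mod 61)
4^15 ≡ 60 (mod 61)
4^20 ≡ 13 (mod 61)
4^30 ≡ 1 (mod 61) ✓
So ord_61(4) = 30, hence |⟨4⟩| = 30.
[(Z/61Z)^× : ⟨4⟩] = 60/30 = 2.

2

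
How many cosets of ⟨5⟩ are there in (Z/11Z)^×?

2

ord(5) | φ(11) = 11 − 1 = 10 = 2 · 5.
Divisors of 10: 1, 2, 5, 10.
Test each divisor d:
5^1 ≡ 5 (mod 11)
5^2 ≡ 3 (mod 11)
5^5 ≡ 1 (mod 11) ✓
The order of 5 is 5, so the subgroup it generates has 5 elements.
The index is φ(11) / ord(5) = 10 / 5 = 2.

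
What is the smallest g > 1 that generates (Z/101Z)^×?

φ(101) = 101 − 1 = 100 = 2^2 · 5^2.
g is a primitive root iff g^(100/q) ≢ 1 (mod 101) for each prime q ∈ {2, 5}.
g = 2: 2^50 ≡ 100; 2^20 ≡ 95 — none is 1, so 2 is a primitive root.
The smallest primitive root modulo 101 is 2.

2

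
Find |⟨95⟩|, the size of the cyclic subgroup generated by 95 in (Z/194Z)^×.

48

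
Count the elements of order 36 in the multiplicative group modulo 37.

12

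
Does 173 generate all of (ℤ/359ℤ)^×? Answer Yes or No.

No

φ(359) = 359 − 1 = 358 = 2 · 179.
It suffices to check that the order of 173 is not a proper divisor of 358: compute 173^(358/q) for q ∈ {2, 179}.
173^179 ≡ 1 (mod 359)  [q = 2: ≡ 1 ✗]
173^2 ≡ 132 (mod 359)  [q = 179: ≢ 1 ✓]
Since 173^179 ≡ 1, the order of 173 divides 179 < 358, so 173 is not a primitive root.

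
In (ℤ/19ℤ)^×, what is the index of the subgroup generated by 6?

By Lagrange's theorem, ord_19(6) divides φ(19) = 19 − 1 = 18 = 2 · 3^2.
Divisors of 18: 1, 2, 3, 6, 9, 18.
Check 6^d mod 19 for each divisor in increasing order:
6^1 ≡ 6 (mod 19)
6^2 ≡ 17 (mod 19)
6^3 ≡ 7 (mod 19)
6^6 ≡ 11 (mod 19)
6^9 ≡ 1 (mod 19) ✓
The order of 6 is 9, so the subgroup it generates has 9 elements.
Index = |(Z/19Z)^×| / |⟨6⟩| = 18 / 9 = 2.

2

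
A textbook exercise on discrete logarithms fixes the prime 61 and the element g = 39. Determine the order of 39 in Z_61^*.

30

Since 39 ∈ (Z/61Z)^×, its order divides φ(61) = 61 − 1 = 60 = 2^2 · 3 · 5.
Divisors of 60: 1, 2, 3, 4, 5, 6, 10, 12, 15, 20, 30, 60.
Evaluate successive powers at the divisors of 60:
39^1 ≡ 39 (mod 61)
39^2 ≡ 57 (mod 61)
39^3 ≡ 27 (mod 61)
39^4 ≡ 16 (mod 61)
39^5 ≡ 14 (mod 61)
39^6 ≡ 58 (mod 61)
39^10 ≡ 13 (mod 61)
39^12 ≡ 9 (mod 61)
39^15 ≡ 60 (mod 61)
39^20 ≡ 47 (mod 61)
39^30 ≡ 1 (mod 61) ✓
The smallest such exponent is 30, so the order of 39 is 30.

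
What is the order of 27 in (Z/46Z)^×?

ord(27) | φ(46) = φ(2)·φ(23) = 1·22 = 22 = 2 · 11.
Divisors of 22: 1, 2, 11, 22.
Compute 27^d (mod 46) for the divisors d until we hit 1:
27^1 ≡ 27
27^2 ≡ 39
27^11 ≡ 1
The smallest such exponent is 11, so the order of 27 is 11.

11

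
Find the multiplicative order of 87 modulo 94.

By Lagrange's theorem, ord_94(87) divides φ(94) = φ(2)·φ(47) = 1·46 = 46 = 2 · 23.
Divisors of 46: 1, 2, 23, 46.
Test each divisor d:
87^1 ≡ 87 (mod 94)
87^2 ≡ 49 (mod 94)
87^23 ≡ 93 (mod 94)
87^46 ≡ 1 (mod 94) ✓
The smallest such exponent is 46, so the order of 87 is 46.

46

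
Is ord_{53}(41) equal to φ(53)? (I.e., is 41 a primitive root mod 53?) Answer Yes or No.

Yes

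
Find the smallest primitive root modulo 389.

2

φ(389) = 389 − 1 = 388 = 2^2 · 97.
Test candidates g = 2, 3, … against the prime factors q ∈ {2, 97} of φ(389): g is a generator iff g^(388/q) ≢ 1 for every such q.
g = 2: 2^194 ≡ 388; 2^4 ≡ 16 — none is 1, so 2 is a primitive root.
The smallest primitive root modulo 389 is 2.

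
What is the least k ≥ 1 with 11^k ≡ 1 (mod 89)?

22

Since 11 ∈ (Z/89Z)^×, its order divides φ(89) = 89 − 1 = 88 = 2^3 · 11.
Divisors of 88: 1, 2, 4, 8, 11, 22, 44, 88.
Check 11^d mod 89 for each divisor in increasing order:
11^1 ≡ 11 (mod 89)
11^2 ≡ 32 (mod 89)
11^4 ≡ 45 (mod 89)
11^8 ≡ 67 (mod 89)
11^11 ≡ 88 (mod 89)
11^22 ≡ 1 (mod 89) ✓
Hence ord(11) = 22.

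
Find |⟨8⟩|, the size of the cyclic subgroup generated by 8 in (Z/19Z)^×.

Since 8 ∈ (Z/19Z)^×, its order divides φ(19) = 19 − 1 = 18 = 2 · 3^2.
Divisors of 18: 1, 2, 3, 6, 9, 18.
Check 8^d mod 19 for each divisor in increasing order:
8^1 ≡ 8
8^2 ≡ 7
8^3 ≡ 18
8^6 ≡ 1
Therefore the multiplicative order of 8 modulo 19 is 6.

6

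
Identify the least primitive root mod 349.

2

φ(349) = 349 − 1 = 348 = 2^2 · 3 · 29.
g is a primitive root iff g^(348/q) ≢ 1 (mod 349) for each prime q ∈ {2, 3, 29}.
g = 2: 2^174 ≡ 348; 2^116 ≡ 226; 2^12 ≡ 257 — none is 1, so 2 is a primitive root.
So 2 is the smallest generator of (Z/349Z)^×.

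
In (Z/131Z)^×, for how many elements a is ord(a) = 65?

φ(131) = 131 − 1 = 130 = 2 · 5 · 13.
(Z/131Z)^× is cyclic (|G| = 130); a cyclic group of order m has exactly φ(d) elements of each order d | m, and none otherwise.
65 = 5 · 13 divides 130, and φ(65) = 48.

48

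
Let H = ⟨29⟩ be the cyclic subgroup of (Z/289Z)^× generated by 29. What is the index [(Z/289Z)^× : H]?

1

By Lagrange's theorem, ord_289(29) divides φ(289) = φ(17^2) = 17·(17−1) = 272 = 2^4 · 17.
Divisors of 272: 1, 2, 4, 8, 16, 17, 34, 68, 136, 272.
Check 29^d mod 289 for each divisor in increasing order:
29^1 ≡ 29 (mod 289)
29^2 ≡ 263 (mod 289)
29^4 ≡ 98 (mod 289)
29^8 ≡ 67 (mod 289)
29^16 ≡ 154 (mod 289)
29^17 ≡ 131 (mod 289)
29^34 ≡ 110 (mod 289)
29^68 ≡ 251 (mod 289)
29^136 ≡ 288 (mod 289)
29^272 ≡ 1 (mod 289) ✓
Thus |⟨29⟩| = ord(29) = 272.
[(Z/289Z)^× : ⟨29⟩] = 272/272 = 1.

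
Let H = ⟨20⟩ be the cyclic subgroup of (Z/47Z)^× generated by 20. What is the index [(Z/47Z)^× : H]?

Since 20 ∈ (Z/47Z)^×, its order divides φ(47) = 47 − 1 = 46 = 2 · 23.
Divisors of 46: 1, 2, 23, 46.
Test each divisor d:
20^1 ≡ 20 (mod 47)
20^2 ≡ 24 (mod 47)
20^23 ≡ 46 (mod 47)
20^46 ≡ 1 (mod 47) ✓
The order of 20 is 46, so the subgroup it generates has 46 elements.
The index is φ(47) / ord(20) = 46 / 46 = 1.

1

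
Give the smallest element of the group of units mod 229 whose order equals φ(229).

φ(229) = 229 − 1 = 228 = 2^2 · 3 · 19.
g is a primitive root iff g^(228/q) ≢ 1 (mod 229) for each prime q ∈ {2, 3, 19}.
g = 2: 2^114 ≡ 228; 2^76 ≡ 1 — hits 1, so not a primitive root.
g = 3: 3^114 ≡ 1 — hits 1, so not a primitive root.
g = 4: 4^114 ≡ 1 — hits 1, so not a primitive root.
g = 5: 5^114 ≡ 1 — hits 1, so not a primitive root.
g = 6: 6^114 ≡ 228; 6^76 ≡ 134; 6^12 ≡ 165 — none is 1, so 6 is a primitive root.
Hence the least primitive root of 229 is 6.

6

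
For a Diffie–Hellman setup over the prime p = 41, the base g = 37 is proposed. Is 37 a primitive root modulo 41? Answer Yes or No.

No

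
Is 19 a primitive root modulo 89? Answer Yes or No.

Yes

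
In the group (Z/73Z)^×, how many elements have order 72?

24

φ(73) = 73 − 1 = 72 = 2^3 · 3^2.
Since (Z/73Z)^× is cyclic of order 72, the number of elements of order d is φ(d) when d | 72 and 0 otherwise.
72 = 2^3 · 3^2 divides 72, and φ(72) = 24.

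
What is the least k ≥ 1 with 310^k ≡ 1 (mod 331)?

The order of 310 must divide φ(331) = 331 − 1 = 330 = 2 · 3 · 5 · 11.
Divisors of 330: 1, 2, 3, 5, 6, 10, 11, 15, 22, 30, 33, 55, 66, 110, 165, 330.
Compute 310^d (mod 331) for the divisors d until we hit 1:
310^1 ≡ 310 (mod 331)
310^2 ≡ 110 (mod 331)
310^3 ≡ 7 (mod 331)
310^5 ≡ 108 (mod 331)
310^6 ≡ 49 (mod 331)
310^10 ≡ 79 (mod 331)
310^11 ≡ 327 (mod 331)
310^15 ≡ 257 (mod 331)
310^22 ≡ 16 (mod 331)
310^30 ≡ 180 (mod 331)
310^33 ≡ 267 (mod 331)
310^55 ≡ 300 (mod 331)
310^66 ≡ 124 (mod 331)
310^110 ≡ 299 (mod 331)
310^165 ≡ 330 (mod 331)
310^330 ≡ 1 (mod 331) ✓
Hence ord(310) = 330.

330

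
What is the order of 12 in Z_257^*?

By Lagrange's theorem, ord_257(12) divides φ(257) = 257 − 1 = 256 = 2^8.
Divisors of 256: 1, 2, 4, 8, 16, 32, 64, 128, 256.
Evaluate successive powers at the divisors of 256:
12^1 ≡ 12 (mod 257)
12^2 ≡ 144 (mod 257)
12^4 ≡ 176 (mod 257)
12^8 ≡ 136 (mod 257)
12^16 ≡ 249 (mod 257)
12^32 ≡ 64 (mod 257)
12^64 ≡ 241 (mod 257)
12^128 ≡ 256 (mod 257)
12^256 ≡ 1 (mod 257) ✓
Hence ord(12) = 256.

256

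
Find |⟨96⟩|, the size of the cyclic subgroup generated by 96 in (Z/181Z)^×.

180

By Lagrange's theorem, ord_181(96) divides φ(181) = 181 − 1 = 180 = 2^2 · 3^2 · 5.
Divisors of 180: 1, 2, 3, 4, 5, 6, 9, 10, 12, 15, 18, 20, 30, 36, 45, 60, 90, 180.
Check 96^d mod 181 for each divisor in increasing order:
96^1 ≡ 96
96^2 ≡ 166
96^3 ≡ 8
96^4 ≡ 44
96^5 ≡ 61
96^6 ≡ 64
96^9 ≡ 150
96^10 ≡ 101
96^12 ≡ 114
96^15 ≡ 7
96^18 ≡ 56
96^20 ≡ 65
96^30 ≡ 49
96^36 ≡ 59
96^45 ≡ 162
96^60 ≡ 48
96^90 ≡ 180
96^180 ≡ 1
Hence ord(96) = 180.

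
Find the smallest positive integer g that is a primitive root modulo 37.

2

φ(37) = 37 − 1 = 36 = 2^2 · 3^2.
g is a primitive root iff g^(36/q) ≢ 1 (mod 37) for each prime q ∈ {2, 3}.
g = 2: 2^18 ≡ 36; 2^12 ≡ 26 — none is 1, so 2 is a primitive root.
So 2 is the smallest generator of (Z/37Z)^×.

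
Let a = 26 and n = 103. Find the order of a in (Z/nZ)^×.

Since 26 ∈ (Z/103Z)^×, its order divides φ(103) = 103 − 1 = 102 = 2 · 3 · 17.
Divisors of 102: 1, 2, 3, 6, 17, 34, 51, 102.
Compute 26^d (mod 103) for the divisors d until we hit 1:
26^1 ≡ 26 (mod 103)
26^2 ≡ 58 (mod 103)
26^3 ≡ 66 (mod 103)
26^6 ≡ 30 (mod 103)
26^17 ≡ 56 (mod 103)
26^34 ≡ 46 (mod 103)
26^51 ≡ 1 (mod 103) ✓
Hence ord(26) = 51.

51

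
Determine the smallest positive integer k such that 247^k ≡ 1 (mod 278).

138

Since 247 ∈ (Z/278Z)^×, its order divides φ(278) = φ(2)·φ(139) = 1·138 = 138 = 2 · 3 · 23.
Divisors of 138: 1, 2, 3, 6, 23, 46, 69, 138.
Check 247^d mod 278 for each divisor in increasing order:
247^1 ≡ 247
247^2 ≡ 127
247^3 ≡ 233
247^6 ≡ 79
247^23 ≡ 43
247^46 ≡ 181
247^69 ≡ 277
247^138 ≡ 1
Hence ord(247) = 138.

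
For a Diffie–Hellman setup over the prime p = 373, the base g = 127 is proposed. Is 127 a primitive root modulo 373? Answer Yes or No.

φ(373) = 373 − 1 = 372 = 2^2 · 3 · 31.
127 is a primitive root mod 373 iff 127^(φ(373)/q) ≢ 1 for every prime q | φ(373), i.e. q ∈ {2, 3, 31}.
127^186 ≡ 372 (mod 373)  [q = 2: ≢ 1 ✓]
127^124 ≡ 88 (mod 373)  [q = 3: ≢ 1 ✓]
127^12 ≡ 346 (mod 373)  [q = 31: ≢ 1 ✓]
All checks pass, so 127 has order 372 and is a primitive root modulo 373.

Yes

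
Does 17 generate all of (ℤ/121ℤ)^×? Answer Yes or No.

φ(121) = φ(11^2) = 11·(11−1) = 110 = 2 · 5 · 11.
An element g generates (Z/121Z)^× iff g^(110/q) ≢ 1 (mod 121) for each prime q ∈ {2, 5, 11}.
17^55 ≡ 120 (mod 121)  [q = 2: ≢ 1 ✓]
17^22 ≡ 3 (mod 121)  [q = 5: ≢ 1 ✓]
17^10 ≡ 34 (mod 121)  [q = 11: ≢ 1 ✓]
All checks pass, so 17 has order 110 and is a primitive root modulo 121.

Yes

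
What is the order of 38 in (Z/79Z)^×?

13

The order of 38 must divide φ(79) = 79 − 1 = 78 = 2 · 3 · 13.
Divisors of 78: 1, 2, 3, 6, 13, 26, 39, 78.
Check 38^d mod 79 for each divisor in increasing order:
38^1 ≡ 38 (mod 79)
38^2 ≡ 22 (mod 79)
38^3 ≡ 46 (mod 79)
38^6 ≡ 62 (mod 79)
38^13 ≡ 1 (mod 79) ✓
Hence ord(38) = 13.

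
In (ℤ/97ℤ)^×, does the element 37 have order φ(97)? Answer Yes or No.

Yes

φ(97) = 97 − 1 = 96 = 2^5 · 3.
Test 37^(96/q) mod 97 for each prime factor q of 96:
37^48 ≡ 96 (mod 97)  [q = 2: ≢ 1 ✓]
37^32 ≡ 35 (mod 97)  [q = 3: ≢ 1 ✓]
All checks pass, so 37 has order 96 and is a primitive root modulo 97.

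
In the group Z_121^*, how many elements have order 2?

φ(121) = φ(11^2) = 11·(11−1) = 110 = 2 · 5 · 11.
In a cyclic group of order 110, there are φ(d) elements of order d for each divisor d of 110, and zero for non-divisors.
2 | 110, and φ(2) = 2 − 1 = 1.

1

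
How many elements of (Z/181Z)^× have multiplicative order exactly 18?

6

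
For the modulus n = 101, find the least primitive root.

φ(101) = 101 − 1 = 100 = 2^2 · 5^2.
Test candidates g = 2, 3, … against the prime factors q ∈ {2, 5} of φ(101): g is a generator iff g^(100/q) ≢ 1 for every such q.
g = 2: 2^50 ≡ 100; 2^20 ≡ 95 — none is 1, so 2 is a primitive root.
So 2 is the smallest generator of (Z/101Z)^×.

2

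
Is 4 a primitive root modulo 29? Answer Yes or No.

φ(29) = 29 − 1 = 28 = 2^2 · 7.
Test 4^(28/q) mod 29 for each prime factor q of 28:
4^14 ≡ 1 (mod 29)  [q = 2: ≡ 1 ✗]
4^4 ≡ 24 (mod 29)  [q = 7: ≢ 1 ✓]
The check at q = 2 fails, so 4 generates a proper subgroup.

No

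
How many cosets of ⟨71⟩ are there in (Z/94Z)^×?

2

The order of 71 must divide φ(94) = φ(2)·φ(47) = 1·46 = 46 = 2 · 23.
Divisors of 46: 1, 2, 23, 46.
Compute 71^d (mod 94) for the divisors d until we hit 1:
71^1 ≡ 71 (mod 94)
71^2 ≡ 59 (mod 94)
71^23 ≡ 1 (mod 94) ✓
So ord_94(71) = 23, hence |⟨71⟩| = 23.
[(Z/94Z)^× : ⟨71⟩] = 46/23 = 2.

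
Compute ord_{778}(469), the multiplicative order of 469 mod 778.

97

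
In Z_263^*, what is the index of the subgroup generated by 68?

Since 68 ∈ (Z/263Z)^×, its order divides φ(263) = 263 − 1 = 262 = 2 · 131.
Divisors of 262: 1, 2, 131, 262.
Compute 68^d (mod 263) for the divisors d until we hit 1:
68^1 ≡ 68 (mod 263)
68^2 ≡ 153 (mod 263)
68^131 ≡ 1 (mod 263) ✓
Thus |⟨68⟩| = ord(68) = 131.
Index = |(Z/263Z)^×| / |⟨68⟩| = 262 / 131 = 2.

2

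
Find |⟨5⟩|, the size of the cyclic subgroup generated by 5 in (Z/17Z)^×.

16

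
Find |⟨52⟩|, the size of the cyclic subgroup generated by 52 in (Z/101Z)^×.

25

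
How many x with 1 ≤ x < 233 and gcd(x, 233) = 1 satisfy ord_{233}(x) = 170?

0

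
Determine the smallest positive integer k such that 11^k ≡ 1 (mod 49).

The order of 11 must divide φ(49) = φ(7^2) = 7·(7−1) = 42 = 2 · 3 · 7.
Divisors of 42: 1, 2, 3, 6, 7, 14, 21, 42.
Evaluate successive powers at the divisors of 42:
11^1 ≡ 11
11^2 ≡ 23
11^3 ≡ 8
11^6 ≡ 15
11^7 ≡ 18
11^14 ≡ 30
11^21 ≡ 1
So ord_49(11) = 21.

21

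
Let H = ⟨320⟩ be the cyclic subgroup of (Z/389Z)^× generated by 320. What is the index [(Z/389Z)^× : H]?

2

By Lagrange's theorem, ord_389(320) divides φ(389) = 389 − 1 = 388 = 2^2 · 97.
Divisors of 388: 1, 2, 4, 97, 194, 388.
Check 320^d mod 389 for each divisor in increasing order:
320^1 ≡ 320 (mod 389)
320^2 ≡ 93 (mod 389)
320^4 ≡ 91 (mod 389)
320^97 ≡ 388 (mod 389)
320^194 ≡ 1 (mod 389) ✓
So ord_389(320) = 194, hence |⟨320⟩| = 194.
[(Z/389Z)^× : ⟨320⟩] = 388/194 = 2.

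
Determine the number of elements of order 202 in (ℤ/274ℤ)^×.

0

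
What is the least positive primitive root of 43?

3

φ(43) = 43 − 1 = 42 = 2 · 3 · 7.
g is a primitive root iff g^(42/q) ≢ 1 (mod 43) for each prime q ∈ {2, 3, 7}.
g = 2: 2^21 ≡ 42; 2^14 ≡ 1 — hits 1, so not a primitive root.
g = 3: 3^21 ≡ 42; 3^14 ≡ 36; 3^6 ≡ 41 — none is 1, so 3 is a primitive root.
The smallest primitive root modulo 43 is 3.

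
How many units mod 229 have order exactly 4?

φ(229) = 229 − 1 = 228 = 2^2 · 3 · 19.
In a cyclic group of order 228, there are φ(d) elements of order d for each divisor d of 228, and zero for non-divisors.
4 = 2^2 divides 228, and φ(4) = 2.

2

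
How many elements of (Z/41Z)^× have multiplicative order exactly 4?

φ(41) = 41 − 1 = 40 = 2^3 · 5.
(Z/41Z)^× is cyclic (|G| = 40); a cyclic group of order m has exactly φ(d) elements of each order d | m, and none otherwise.
4 = 2^2 divides 40, and φ(4) = 2.

2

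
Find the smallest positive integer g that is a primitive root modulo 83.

2

φ(83) = 83 − 1 = 82 = 2 · 41.
g is a primitive root iff g^(82/q) ≢ 1 (mod 83) for each prime q ∈ {2, 41}.
g = 2: 2^41 ≡ 82; 2^2 ≡ 4 — none is 1, so 2 is a primitive root.
The smallest primitive root modulo 83 is 2.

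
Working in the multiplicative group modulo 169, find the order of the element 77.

26

The order of 77 must divide φ(169) = φ(13^2) = 13·(13−1) = 156 = 2^2 · 3 · 13.
Divisors of 156: 1, 2, 3, 4, 6, 12, 13, 26, 39, 52, 78, 156.
Check 77^d mod 169 for each divisor in increasing order:
77^1 ≡ 77
77^2 ≡ 14
77^3 ≡ 64
77^4 ≡ 27
77^6 ≡ 40
77^12 ≡ 79
77^13 ≡ 168
77^26 ≡ 1
The smallest such exponent is 26, so the order of 77 is 26.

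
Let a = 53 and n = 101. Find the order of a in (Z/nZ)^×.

100

The order of 53 must divide φ(101) = 101 − 1 = 100 = 2^2 · 5^2.
Divisors of 100: 1, 2, 4, 5, 10, 20, 25, 50, 100.
Evaluate successive powers at the divisors of 100:
53^1 ≡ 53 (mod 101)
53^2 ≡ 82 (mod 101)
53^4 ≡ 58 (mod 101)
53^5 ≡ 44 (mod 101)
53^10 ≡ 17 (mod 101)
53^20 ≡ 87 (mod 101)
53^25 ≡ 91 (mod 101)
53^50 ≡ 100 (mod 101)
53^100 ≡ 1 (mod 101) ✓
Hence ord(53) = 100.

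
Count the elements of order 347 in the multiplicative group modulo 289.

φ(289) = φ(17^2) = 17·(17−1) = 272 = 2^4 · 17.
Since (Z/289Z)^× is cyclic of order 272, the number of elements of order d is φ(d) when d | 272 and 0 otherwise.
Since 347 ∤ 272, the count is 0.

0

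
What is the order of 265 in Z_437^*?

22

By Lagrange's theorem, ord_437(265) divides φ(437) = φ(19·23) = (19−1)·(23−1) = 18·22 = 396 = 2^2 · 3^2 · 11.
Divisors of 396: 1, 2, 3, 4, 6, 9, 11, 12, 18, 22, 33, 36, 44, 66, 99, 132, 198, 396.
Test each divisor d:
265^1 ≡ 265 (mod 437)
265^2 ≡ 305 (mod 437)
265^3 ≡ 417 (mod 437)
265^4 ≡ 381 (mod 437)
265^6 ≡ 400 (mod 437)
265^9 ≡ 303 (mod 437)
265^11 ≡ 208 (mod 437)
265^12 ≡ 58 (mod 437)
265^18 ≡ 39 (mod 437)
265^22 ≡ 1 (mod 437) ✓
So ord_437(265) = 22.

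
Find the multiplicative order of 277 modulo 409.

408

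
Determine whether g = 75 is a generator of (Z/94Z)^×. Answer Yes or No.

No

φ(94) = φ(2)·φ(47) = 1·46 = 46 = 2 · 23.
Test 75^(46/q) mod 94 for each prime factor q of 46:
75^23 ≡ 1 (mod 94)  [q = 2: ≡ 1 ✗]
75^2 ≡ 79 (mod 94)  [q = 23: ≢ 1 ✓]
75^23 ≡ 1 shows ord(75) | 23, strictly less than φ(94); not a primitive root.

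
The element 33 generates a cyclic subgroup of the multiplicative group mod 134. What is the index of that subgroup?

2

By Lagrange's theorem, ord_134(33) divides φ(134) = φ(2)·φ(67) = 1·66 = 66 = 2 · 3 · 11.
Divisors of 66: 1, 2, 3, 6, 11, 22, 33, 66.
Compute 33^d (mod 134) for the divisors d until we hit 1:
33^1 ≡ 33
33^2 ≡ 17
33^3 ≡ 25
33^6 ≡ 89
33^11 ≡ 37
33^22 ≡ 29
33^33 ≡ 1
So ord_134(33) = 33, hence |⟨33⟩| = 33.
[(Z/134Z)^× : ⟨33⟩] = 66/33 = 2.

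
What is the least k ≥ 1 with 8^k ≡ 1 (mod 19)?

The order of 8 must divide φ(19) = 19 − 1 = 18 = 2 · 3^2.
Divisors of 18: 1, 2, 3, 6, 9, 18.
Test each divisor d:
8^1 ≡ 8
8^2 ≡ 7
8^3 ≡ 18
8^6 ≡ 1
Therefore the multiplicative order of 8 modulo 19 is 6.

6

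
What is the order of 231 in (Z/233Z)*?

58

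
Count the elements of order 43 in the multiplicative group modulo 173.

φ(173) = 173 − 1 = 172 = 2^2 · 43.
In a cyclic group of order 172, there are φ(d) elements of order d for each divisor d of 172, and zero for non-divisors.
43 | 172, and φ(43) = 43 − 1 = 42.

42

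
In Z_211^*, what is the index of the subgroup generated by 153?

15

Since 153 ∈ (Z/211Z)^×, its order divides φ(211) = 211 − 1 = 210 = 2 · 3 · 5 · 7.
Divisors of 210: 1, 2, 3, 5, 6, 7, 10, 14, 15, 21, 30, 35, 42, 70, 105, 210.
Check 153^d mod 211 for each divisor in increasing order:
153^1 ≡ 153 (mod 211)
153^2 ≡ 199 (mod 211)
153^3 ≡ 63 (mod 211)
153^5 ≡ 88 (mod 211)
153^6 ≡ 171 (mod 211)
153^7 ≡ 210 (mod 211)
153^10 ≡ 148 (mod 211)
153^14 ≡ 1 (mod 211) ✓
Thus |⟨153⟩| = ord(153) = 14.
Index = |(Z/211Z)^×| / |⟨153⟩| = 210 / 14 = 15.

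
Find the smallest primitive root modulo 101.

2

φ(101) = 101 − 1 = 100 = 2^2 · 5^2.
Test candidates g = 2, 3, … against the prime factors q ∈ {2, 5} of φ(101): g is a generator iff g^(100/q) ≢ 1 for every such q.
g = 2: 2^50 ≡ 100; 2^20 ≡ 95 — none is 1, so 2 is a primitive root.
So 2 is the smallest generator of (Z/101Z)^×.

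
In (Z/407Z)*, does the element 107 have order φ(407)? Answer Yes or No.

407 = 11 · 37 is a product of two distinct odd primes, so (Z/407Z)^× ≅ (Z/11Z)^× × (Z/37Z)^× is not cyclic.
No primitive root modulo 407 exists; in particular 107 is not one.

No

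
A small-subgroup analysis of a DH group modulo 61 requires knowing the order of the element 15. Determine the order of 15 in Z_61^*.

15

The order of 15 must divide φ(61) = 61 − 1 = 60 = 2^2 · 3 · 5.
Divisors of 60: 1, 2, 3, 4, 5, 6, 10, 12, 15, 20, 30, 60.
Test each divisor d:
15^1 ≡ 15
15^2 ≡ 42
15^3 ≡ 20
15^4 ≡ 56
15^5 ≡ 47
15^6 ≡ 34
15^10 ≡ 13
15^12 ≡ 58
15^15 ≡ 1
Hence ord(15) = 15.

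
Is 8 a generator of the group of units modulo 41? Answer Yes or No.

φ(41) = 41 − 1 = 40 = 2^3 · 5.
8 is a primitive root mod 41 iff 8^(φ(41)/q) ≢ 1 for every prime q | φ(41), i.e. q ∈ {2, 5}.
8^20 ≡ 1 (mod 41)  [q = 2: ≡ 1 ✗]
8^8 ≡ 16 (mod 41)  [q = 5: ≢ 1 ✓]
The check at q = 2 fails, so 8 generates a proper subgroup.

No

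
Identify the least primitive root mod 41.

φ(41) = 41 − 1 = 40 = 2^3 · 5.
g is a primitive root iff g^(40/q) ≢ 1 (mod 41) for each prime q ∈ {2, 5}.
g = 2: 2^20 ≡ 1 — hits 1, so not a primitive root.
g = 3: 3^20 ≡ 40; 3^8 ≡ 1 — hits 1, so not a primitive root.
g = 4: 4^20 ≡ 1 — hits 1, so not a primitive root.
g = 5: 5^20 ≡ 1 — hits 1, so not a primitive root.
g = 6: 6^20 ≡ 40; 6^8 ≡ 10 — none is 1, so 6 is a primitive root.
So 6 is the smallest generator of (Z/41Z)^×.

6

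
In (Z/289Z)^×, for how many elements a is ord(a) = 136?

φ(289) = φ(17^2) = 17·(17−1) = 272 = 2^4 · 17.
Since (Z/289Z)^× is cyclic of order 272, the number of elements of order d is φ(d) when d | 272 and 0 otherwise.
136 = 2^3 · 17 divides 272, and φ(136) = 64.

64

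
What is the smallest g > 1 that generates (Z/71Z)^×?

φ(71) = 71 − 1 = 70 = 2 · 5 · 7.
Test candidates g = 2, 3, … against the prime factors q ∈ {2, 5, 7} of φ(71): g is a generator iff g^(70/q) ≢ 1 for every such q.
g = 2: 2^35 ≡ 1 — hits 1, so not a primitive root.
g = 3: 3^35 ≡ 1 — hits 1, so not a primitive root.
g = 4: 4^35 ≡ 1 — hits 1, so not a primitive root.
g = 5: 5^35 ≡ 1 — hits 1, so not a primitive root.
g = 6: 6^35 ≡ 1 — hits 1, so not a primitive root.
g = 7: 7^35 ≡ 70; 7^14 ≡ 54; 7^10 ≡ 45 — none is 1, so 7 is a primitive root.
The smallest primitive root modulo 71 is 7.

7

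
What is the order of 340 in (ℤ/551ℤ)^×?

252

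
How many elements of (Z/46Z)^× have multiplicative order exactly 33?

φ(46) = φ(2)·φ(23) = 1·22 = 22 = 2 · 11.
(Z/46Z)^× is cyclic (|G| = 22); a cyclic group of order m has exactly φ(d) elements of each order d | m, and none otherwise.
33 does not divide 22, so no element of (Z/46Z)^× has order 33.

0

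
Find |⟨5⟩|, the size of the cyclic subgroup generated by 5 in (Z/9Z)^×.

6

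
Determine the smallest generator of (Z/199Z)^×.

3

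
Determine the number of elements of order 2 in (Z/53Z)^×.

φ(53) = 53 − 1 = 52 = 2^2 · 13.
(Z/53Z)^× is cyclic (|G| = 52); a cyclic group of order m has exactly φ(d) elements of each order d | m, and none otherwise.
2 | 52, and φ(2) = 2 − 1 = 1.

1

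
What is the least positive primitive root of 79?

φ(79) = 79 − 1 = 78 = 2 · 3 · 13.
g is a primitive root iff g^(78/q) ≢ 1 (mod 79) for each prime q ∈ {2, 3, 13}.
g = 2: 2^39 ≡ 1 — hits 1, so not a primitive root.
g = 3: 3^39 ≡ 78; 3^26 ≡ 23; 3^6 ≡ 18 — none is 1, so 3 is a primitive root.
The smallest primitive root modulo 79 is 3.

3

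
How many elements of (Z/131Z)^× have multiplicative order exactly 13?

12

φ(131) = 131 − 1 = 130 = 2 · 5 · 13.
Since (Z/131Z)^× is cyclic of order 130, the number of elements of order d is φ(d) when d | 130 and 0 otherwise.
13 | 130, and φ(13) = 13 − 1 = 12.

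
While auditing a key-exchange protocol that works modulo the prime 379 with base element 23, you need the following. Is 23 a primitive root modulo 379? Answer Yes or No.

φ(379) = 379 − 1 = 378 = 2 · 3^3 · 7.
It suffices to check that the order of 23 is not a proper divisor of 378: compute 23^(378/q) for q ∈ {2, 3, 7}.
23^189 ≡ 1 (mod 379)  [q = 2: ≡ 1 ✗]
23^126 ≡ 1 (mod 379)  [q = 3: ≡ 1 ✗]
23^54 ≡ 138 (mod 379)  [q = 7: ≢ 1 ✓]
23^189 ≡ 1 shows ord(23) | 189, strictly less than φ(379); not a primitive root.

No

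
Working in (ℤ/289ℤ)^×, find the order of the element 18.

By Lagrange's theorem, ord_289(18) divides φ(289) = φ(17^2) = 17·(17−1) = 272 = 2^4 · 17.
Divisors of 272: 1, 2, 4, 8, 16, 17, 34, 68, 136, 272.
Evaluate successive powers at the divisors of 272:
18^1 ≡ 18 (mod 289)
18^2 ≡ 35 (mod 289)
18^4 ≡ 69 (mod 289)
18^8 ≡ 137 (mod 289)
18^16 ≡ 273 (mod 289)
18^17 ≡ 1 (mod 289) ✓
Therefore the multiplicative order of 18 modulo 289 is 17.

17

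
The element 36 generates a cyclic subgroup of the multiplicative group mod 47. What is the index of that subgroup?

2

By Lagrange's theorem, ord_47(36) divides φ(47) = 47 − 1 = 46 = 2 · 23.
Divisors of 46: 1, 2, 23, 46.
Test each divisor d:
36^1 ≡ 36 (mod 47)
36^2 ≡ 27 (mod 47)
36^23 ≡ 1 (mod 47) ✓
So ord_47(36) = 23, hence |⟨36⟩| = 23.
[(Z/47Z)^× : ⟨36⟩] = 46/23 = 2.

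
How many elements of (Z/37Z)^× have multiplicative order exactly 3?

2

φ(37) = 37 − 1 = 36 = 2^2 · 3^2.
In a cyclic group of order 36, there are φ(d) elements of order d for each divisor d of 36, and zero for non-divisors.
3 | 36, and φ(3) = 3 − 1 = 2.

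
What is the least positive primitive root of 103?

5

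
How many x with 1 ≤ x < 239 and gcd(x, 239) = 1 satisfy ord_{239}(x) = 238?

φ(239) = 239 − 1 = 238 = 2 · 7 · 17.
(Z/239Z)^× is cyclic (|G| = 238); a cyclic group of order m has exactly φ(d) elements of each order d | m, and none otherwise.
238 = 2 · 7 · 17 divides 238, and φ(238) = 96.

96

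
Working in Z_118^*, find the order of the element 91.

58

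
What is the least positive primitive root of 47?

5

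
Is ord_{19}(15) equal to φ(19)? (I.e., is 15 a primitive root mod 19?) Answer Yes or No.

Yes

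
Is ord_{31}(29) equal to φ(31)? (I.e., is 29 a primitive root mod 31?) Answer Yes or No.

φ(31) = 31 − 1 = 30 = 2 · 3 · 5.
29 is a primitive root mod 31 iff 29^(φ(31)/q) ≢ 1 for every prime q | φ(31), i.e. q ∈ {2, 3, 5}.
29^15 ≡ 30 (mod 31)  [q = 2: ≢ 1 ✓]
29^10 ≡ 1 (mod 31)  [q = 3: ≡ 1 ✗]
29^6 ≡ 2 (mod 31)  [q = 5: ≢ 1 ✓]
The check at q = 3 fails, so 29 generates a proper subgroup.

No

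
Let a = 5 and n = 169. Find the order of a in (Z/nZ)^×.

52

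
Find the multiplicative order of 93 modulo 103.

17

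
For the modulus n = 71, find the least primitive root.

φ(71) = 71 − 1 = 70 = 2 · 5 · 7.
Test candidates g = 2, 3, … against the prime factors q ∈ {2, 5, 7} of φ(71): g is a generator iff g^(70/q) ≢ 1 for every such q.
g = 2: 2^35 ≡ 1 — hits 1, so not a primitive root.
g = 3: 3^35 ≡ 1 — hits 1, so not a primitive root.
g = 4: 4^35 ≡ 1 — hits 1, so not a primitive root.
g = 5: 5^35 ≡ 1 — hits 1, so not a primitive root.
g = 6: 6^35 ≡ 1 — hits 1, so not a primitive root.
g = 7: 7^35 ≡ 70; 7^14 ≡ 54; 7^10 ≡ 45 — none is 1, so 7 is a primitive root.
Hence the least primitive root of 71 is 7.

7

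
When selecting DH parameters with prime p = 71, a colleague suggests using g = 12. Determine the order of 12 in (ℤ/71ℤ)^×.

The order of 12 must divide φ(71) = 71 − 1 = 70 = 2 · 5 · 7.
Divisors of 70: 1, 2, 5, 7, 10, 14, 35, 70.
Compute 12^d (mod 71) for the divisors d until we hit 1:
12^1 ≡ 12 (mod 71)
12^2 ≡ 2 (mod 71)
12^5 ≡ 48 (mod 71)
12^7 ≡ 25 (mod 71)
12^10 ≡ 32 (mod 71)
12^14 ≡ 57 (mod 71)
12^35 ≡ 1 (mod 71) ✓
Hence ord(12) = 35.

35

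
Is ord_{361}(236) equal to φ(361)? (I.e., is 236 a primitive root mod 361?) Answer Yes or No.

φ(361) = φ(19^2) = 19·(19−1) = 342 = 2 · 3^2 · 19.
Test 236^(342/q) mod 361 for each prime factor q of 342:
236^171 ≡ 360 (mod 361)  [q = 2: ≢ 1 ✓]
236^114 ≡ 1 (mod 361)  [q = 3: ≡ 1 ✗]
236^18 ≡ 324 (mod 361)  [q = 19: ≢ 1 ✓]
236^114 ≡ 1 shows ord(236) | 114, strictly less than φ(361); not a primitive root.

No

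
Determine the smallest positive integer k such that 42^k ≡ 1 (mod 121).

By Lagrange's theorem, ord_121(42) divides φ(121) = φ(11^2) = 11·(11−1) = 110 = 2 · 5 · 11.
Divisors of 110: 1, 2, 5, 10, 11, 22, 55, 110.
Test each divisor d:
42^1 ≡ 42 (mod 121)
42^2 ≡ 70 (mod 121)
42^5 ≡ 100 (mod 121)
42^10 ≡ 78 (mod 121)
42^11 ≡ 9 (mod 121)
42^22 ≡ 81 (mod 121)
42^55 ≡ 1 (mod 121) ✓
Hence ord(42) = 55.

55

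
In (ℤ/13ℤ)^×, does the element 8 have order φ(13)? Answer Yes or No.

φ(13) = 13 − 1 = 12 = 2^2 · 3.
An element g generates (Z/13Z)^× iff g^(12/q) ≢ 1 (mod 13) for each prime q ∈ {2, 3}.
8^6 ≡ 12 (mod 13)  [q = 2: ≢ 1 ✓]
8^4 ≡ 1 (mod 13)  [q = 3: ≡ 1 ✗]
The check at q = 3 fails, so 8 generates a proper subgroup.

No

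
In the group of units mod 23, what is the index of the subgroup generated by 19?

1

By Lagrange's theorem, ord_23(19) divides φ(23) = 23 − 1 = 22 = 2 · 11.
Divisors of 22: 1, 2, 11, 22.
Evaluate successive powers at the divisors of 22:
19^1 ≡ 19 (mod 23)
19^2 ≡ 16 (mod 23)
19^11 ≡ 22 (mod 23)
19^22 ≡ 1 (mod 23) ✓
Thus |⟨19⟩| = ord(19) = 22.
[(Z/23Z)^× : ⟨19⟩] = 22/22 = 1.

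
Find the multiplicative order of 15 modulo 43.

By Lagrange's theorem, ord_43(15) divides φ(43) = 43 − 1 = 42 = 2 · 3 · 7.
Divisors of 42: 1, 2, 3, 6, 7, 14, 21, 42.
Test each divisor d:
15^1 ≡ 15 (mod 43)
15^2 ≡ 10 (mod 43)
15^3 ≡ 21 (mod 43)
15^6 ≡ 11 (mod 43)
15^7 ≡ 36 (mod 43)
15^14 ≡ 6 (mod 43)
15^21 ≡ 1 (mod 43) ✓
So ord_43(15) = 21.

21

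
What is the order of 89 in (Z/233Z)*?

The order of 89 must divide φ(233) = 233 − 1 = 232 = 2^3 · 29.
Divisors of 232: 1, 2, 4, 8, 29, 58, 116, 232.
Test each divisor d:
89^1 ≡ 89 (mod 233)
89^2 ≡ 232 (mod 233)
89^4 ≡ 1 (mod 233) ✓
The smallest such exponent is 4, so the order of 89 is 4.

4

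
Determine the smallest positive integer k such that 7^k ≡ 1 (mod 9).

3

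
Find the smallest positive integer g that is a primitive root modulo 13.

φ(13) = 13 − 1 = 12 = 2^2 · 3.
Test candidates g = 2, 3, … against the prime factors q ∈ {2, 3} of φ(13): g is a generator iff g^(12/q) ≢ 1 for every such q.
g = 2: 2^6 ≡ 12; 2^4 ≡ 3 — none is 1, so 2 is a primitive root.
So 2 is the smallest generator of (Z/13Z)^×.

2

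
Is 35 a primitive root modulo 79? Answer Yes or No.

Yes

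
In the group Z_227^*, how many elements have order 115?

φ(227) = 227 − 1 = 226 = 2 · 113.
Since (Z/227Z)^× is cyclic of order 226, the number of elements of order d is φ(d) when d | 226 and 0 otherwise.
Here 226 is not a multiple of 115, so there are no elements of order 115.

0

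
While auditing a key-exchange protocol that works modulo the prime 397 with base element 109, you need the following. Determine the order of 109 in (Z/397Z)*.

ord(109) | φ(397) = 397 − 1 = 396 = 2^2 · 3^2 · 11.
Divisors of 396: 1, 2, 3, 4, 6, 9, 11, 12, 18, 22, 33, 36, 44, 66, 99, 132, 198, 396.
Evaluate successive powers at the divisors of 396:
109^1 ≡ 109 (mod 397)
109^2 ≡ 368 (mod 397)
109^3 ≡ 15 (mod 397)
109^4 ≡ 47 (mod 397)
109^6 ≡ 225 (mod 397)
109^9 ≡ 199 (mod 397)
109^11 ≡ 184 (mod 397)
109^12 ≡ 206 (mod 397)
109^18 ≡ 298 (mod 397)
109^22 ≡ 111 (mod 397)
109^33 ≡ 177 (mod 397)
109^36 ≡ 273 (mod 397)
109^44 ≡ 14 (mod 397)
109^66 ≡ 363 (mod 397)
109^99 ≡ 334 (mod 397)
109^132 ≡ 362 (mod 397)
109^198 ≡ 396 (mod 397)
109^396 ≡ 1 (mod 397) ✓
Therefore the multiplicative order of 109 modulo 397 is 396.

396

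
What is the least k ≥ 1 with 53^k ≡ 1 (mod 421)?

420

By Lagrange's theorem, ord_421(53) divides φ(421) = 421 − 1 = 420 = 2^2 · 3 · 5 · 7.
Divisors of 420: 1, 2, 3, 4, 5, 6, 7, 10, 12, 14, 15, 20, 21, 28, 30, 35, 42, 60, 70, 84, 105, 140, 210, 420.
Check 53^d mod 421 for each divisor in increasing order:
53^1 ≡ 53
53^2 ≡ 283
53^3 ≡ 264
53^4 ≡ 99
53^5 ≡ 195
53^6 ≡ 231
53^7 ≡ 34
53^10 ≡ 135
53^12 ≡ 315
53^14 ≡ 314
53^15 ≡ 223
53^20 ≡ 122
53^21 ≡ 151
53^28 ≡ 82
53^30 ≡ 51
53^35 ≡ 262
53^42 ≡ 67
53^60 ≡ 75
53^70 ≡ 21
53^84 ≡ 279
53^105 ≡ 29
53^140 ≡ 20
53^210 ≡ 420
53^420 ≡ 1
Therefore the multiplicative order of 53 modulo 421 is 420.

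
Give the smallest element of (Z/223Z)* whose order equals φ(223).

φ(223) = 223 − 1 = 222 = 2 · 3 · 37.
g is a primitive root iff g^(222/q) ≢ 1 (mod 223) for each prime q ∈ {2, 3, 37}.
g = 2: 2^111 ≡ 1 — hits 1, so not a primitive root.
g = 3: 3^111 ≡ 222; 3^74 ≡ 183; 3^6 ≡ 60 — none is 1, so 3 is a primitive root.
Hence the least primitive root of 223 is 3.

3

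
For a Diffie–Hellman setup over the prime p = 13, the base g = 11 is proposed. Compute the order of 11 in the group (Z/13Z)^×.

Since 11 ∈ (Z/13Z)^×, its order divides φ(13) = 13 − 1 = 12 = 2^2 · 3.
Divisors of 12: 1, 2, 3, 4, 6, 12.
Test each divisor d:
11^1 ≡ 11
11^2 ≡ 4
11^3 ≡ 5
11^4 ≡ 3
11^6 ≡ 12
11^12 ≡ 1
So ord_13(11) = 12.

12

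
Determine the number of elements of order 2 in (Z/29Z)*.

φ(29) = 29 − 1 = 28 = 2^2 · 7.
(Z/29Z)^× is cyclic (|G| = 28); a cyclic group of order m has exactly φ(d) elements of each order d | m, and none otherwise.
2 | 28, and φ(2) = 2 − 1 = 1.

1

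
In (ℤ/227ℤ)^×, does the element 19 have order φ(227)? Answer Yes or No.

No

φ(227) = 227 − 1 = 226 = 2 · 113.
An element g generates (Z/227Z)^× iff g^(226/q) ≢ 1 (mod 227) for each prime q ∈ {2, 113}.
19^113 ≡ 1 (mod 227)  [q = 2: ≡ 1 ✗]
19^2 ≡ 134 (mod 227)  [q = 113: ≢ 1 ✓]
The check at q = 2 fails, so 19 generates a proper subgroup.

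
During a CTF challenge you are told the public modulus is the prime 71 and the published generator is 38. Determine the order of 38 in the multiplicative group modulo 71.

35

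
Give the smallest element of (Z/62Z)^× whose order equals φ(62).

3

φ(62) = φ(2)·φ(31) = 1·30 = 30 = 2 · 3 · 5.
g is a primitive root iff g^(30/q) ≢ 1 (mod 62) for each prime q ∈ {2, 3, 5}.
g = 2: gcd(2, 62) = 2 > 1, not a unit — skip.
g = 3: 3^15 ≡ 61; 3^10 ≡ 25; 3^6 ≡ 47 — none is 1, so 3 is a primitive root.
Hence the least primitive root of 62 is 3.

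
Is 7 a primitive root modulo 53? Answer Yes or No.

φ(53) = 53 − 1 = 52 = 2^2 · 13.
An element g generates (Z/53Z)^× iff g^(52/q) ≢ 1 (mod 53) for each prime q ∈ {2, 13}.
7^26 ≡ 1 (mod 53)  [q = 2: ≡ 1 ✗]
7^4 ≡ 16 (mod 53)  [q = 13: ≢ 1 ✓]
Since 7^26 ≡ 1, the order of 7 divides 26 < 52, so 7 is not a primitive root.

No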